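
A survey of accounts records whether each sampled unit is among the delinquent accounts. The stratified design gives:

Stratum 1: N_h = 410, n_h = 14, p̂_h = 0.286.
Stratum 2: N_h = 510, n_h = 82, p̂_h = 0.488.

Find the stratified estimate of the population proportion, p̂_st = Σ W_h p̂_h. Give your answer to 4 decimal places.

N = 920; stratum weights W_h = N_h/N.
p̂_st = Σ W_h p̂_h = (410·0.286 + 510·0.488)/920 = 0.39798

p̂_st ≈ 0.3980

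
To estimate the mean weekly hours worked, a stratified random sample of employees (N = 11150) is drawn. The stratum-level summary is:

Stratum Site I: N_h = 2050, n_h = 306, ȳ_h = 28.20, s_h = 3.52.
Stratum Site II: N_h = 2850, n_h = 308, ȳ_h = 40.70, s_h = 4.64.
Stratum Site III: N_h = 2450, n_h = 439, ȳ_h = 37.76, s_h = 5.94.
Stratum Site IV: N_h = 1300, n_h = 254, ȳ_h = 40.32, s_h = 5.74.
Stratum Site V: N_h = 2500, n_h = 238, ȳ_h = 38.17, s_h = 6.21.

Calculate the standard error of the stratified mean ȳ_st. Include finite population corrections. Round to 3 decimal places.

V̂(ȳ_st) = Σ W_h² (1 − n_h/N_h) s_h²/n_h, with W_h = N_h/N and N = 11150:
  stratum Site I: (2050/11150)²·(1 − 306/2050)·3.52²/306 = 0.00116443
  stratum Site II: (2850/11150)²·(1 − 308/2850)·4.64²/308 = 0.00407339
  stratum Site III: (2450/11150)²·(1 − 439/2450)·5.94²/439 = 0.0031852
  stratum Site IV: (1300/11150)²·(1 − 254/1300)·5.74²/254 = 0.00141878
  stratum Site V: (2500/11150)²·(1 − 238/2500)·6.21²/238 = 0.00737037
V̂(ȳ_st) = 0.0172122
SE(ȳ_st) = √0.0172122 = 0.131195

SE(ȳ_st) ≈ 0.131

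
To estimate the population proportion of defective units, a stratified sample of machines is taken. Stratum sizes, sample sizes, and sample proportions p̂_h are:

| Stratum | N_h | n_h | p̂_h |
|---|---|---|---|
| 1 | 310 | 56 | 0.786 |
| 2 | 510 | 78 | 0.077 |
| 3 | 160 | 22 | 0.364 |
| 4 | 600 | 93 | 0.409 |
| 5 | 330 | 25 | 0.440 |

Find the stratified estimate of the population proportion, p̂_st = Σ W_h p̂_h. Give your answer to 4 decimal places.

N = 1910; stratum weights W_h = N_h/N.
p̂_st = Σ W_h p̂_h = (310·0.786 + 510·0.077 + 160·0.364 + 600·0.409 + 330·0.440)/1910 = 0.38313

p̂_st ≈ 0.3831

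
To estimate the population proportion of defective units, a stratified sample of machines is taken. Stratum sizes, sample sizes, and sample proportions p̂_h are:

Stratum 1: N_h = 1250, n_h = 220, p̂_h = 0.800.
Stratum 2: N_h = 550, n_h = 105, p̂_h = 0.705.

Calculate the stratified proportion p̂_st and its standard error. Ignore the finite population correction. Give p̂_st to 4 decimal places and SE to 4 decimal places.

p̂_st ≈ 0.7710, SE ≈ 0.0232

N = 1800; stratum weights W_h = N_h/N.
p̂_st = Σ W_h p̂_h = (1250·0.800 + 550·0.705)/1800 = 0.77097
V̂(p̂_st) = Σ W_h² p̂_h(1−p̂_h)/(n_h−1):
  stratum 1: (1250/1800)²·0.800·0.200/219 = 0.000352331
  stratum 2: (550/1800)²·0.705·0.295/104 = 0.000186706
V̂(p̂_st) = 0.000539037; SE = √V̂ = 0.0232172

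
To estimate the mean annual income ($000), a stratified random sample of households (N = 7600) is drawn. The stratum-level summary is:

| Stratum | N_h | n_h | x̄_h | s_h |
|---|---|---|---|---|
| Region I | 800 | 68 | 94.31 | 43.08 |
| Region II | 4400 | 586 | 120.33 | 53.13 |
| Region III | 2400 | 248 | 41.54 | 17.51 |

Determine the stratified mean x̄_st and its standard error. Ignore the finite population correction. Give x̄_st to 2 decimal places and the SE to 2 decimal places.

x̄_st = Σ W_h x̄_h = (800·94.31 + 4400·120.33 + 2400·41.54)/7600 = 92.71000
V̂(x̄_st) = Σ W_h² s_h²/n_h, with W_h = N_h/N and N = 7600:
  stratum Region I: (800/7600)²·43.08²/68 = 0.302409
  stratum Region II: (4400/7600)²·53.13²/586 = 1.61458
  stratum Region III: (2400/7600)²·17.51²/248 = 0.123287
V̂(x̄_st) = 2.04028
SE(x̄_st) = √2.04028 = 1.42838

x̄_st ≈ 92.71, SE ≈ 1.43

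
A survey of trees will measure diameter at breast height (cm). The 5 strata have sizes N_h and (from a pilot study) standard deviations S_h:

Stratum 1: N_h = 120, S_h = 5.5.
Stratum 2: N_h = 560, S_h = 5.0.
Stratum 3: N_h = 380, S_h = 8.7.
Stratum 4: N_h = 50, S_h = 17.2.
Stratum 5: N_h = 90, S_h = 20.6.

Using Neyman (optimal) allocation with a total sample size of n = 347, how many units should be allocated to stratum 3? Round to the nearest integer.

121

Neyman allocation: n_h = n · N_h S_h / Σ N_i S_i, with n = 347.
  stratum 1: N_h·S_h = 120·5.5 = 660.00
  stratum 2: N_h·S_h = 560·5.0 = 2800.00
  stratum 3: N_h·S_h = 380·8.7 = 3306.00
  stratum 4: N_h·S_h = 50·17.2 = 860.00
  stratum 5: N_h·S_h = 90·20.6 = 1854.00
Σ N_h S_h = 9480.00
n for stratum 3 = 347·3306.00/9480.00 = 121.011 → 121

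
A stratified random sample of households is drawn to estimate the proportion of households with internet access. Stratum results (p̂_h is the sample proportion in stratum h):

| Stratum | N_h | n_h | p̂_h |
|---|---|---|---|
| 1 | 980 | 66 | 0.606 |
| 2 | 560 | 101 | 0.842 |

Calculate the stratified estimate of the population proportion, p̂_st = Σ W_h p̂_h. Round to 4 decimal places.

p̂_st ≈ 0.6918

N = 1540; stratum weights W_h = N_h/N.
p̂_st = Σ W_h p̂_h = (980·0.606 + 560·0.842)/1540 = 0.69182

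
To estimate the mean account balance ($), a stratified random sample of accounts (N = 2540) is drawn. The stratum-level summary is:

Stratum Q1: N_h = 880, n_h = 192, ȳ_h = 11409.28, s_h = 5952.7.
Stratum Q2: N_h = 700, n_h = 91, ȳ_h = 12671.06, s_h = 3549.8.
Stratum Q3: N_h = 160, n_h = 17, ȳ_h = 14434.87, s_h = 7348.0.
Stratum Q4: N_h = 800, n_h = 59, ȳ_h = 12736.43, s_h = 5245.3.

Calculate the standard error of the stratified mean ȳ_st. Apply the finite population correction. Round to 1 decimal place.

V̂(ȳ_st) = Σ W_h² (1 − n_h/N_h) s_h²/n_h, with W_h = N_h/N and N = 2540:
  stratum Q1: (880/2540)²·(1 − 192/880)·5952.7²/192 = 17319.3
  stratum Q2: (700/2540)²·(1 − 91/700)·3549.8²/91 = 9149.86
  stratum Q3: (160/2540)²·(1 − 17/160)·7348.0²/17 = 11263.6
  stratum Q4: (800/2540)²·(1 − 59/800)·5245.3²/59 = 42847.9
V̂(ȳ_st) = 80580.7
SE(ȳ_st) = √80580.7 = 283.867

SE(ȳ_st) ≈ 283.9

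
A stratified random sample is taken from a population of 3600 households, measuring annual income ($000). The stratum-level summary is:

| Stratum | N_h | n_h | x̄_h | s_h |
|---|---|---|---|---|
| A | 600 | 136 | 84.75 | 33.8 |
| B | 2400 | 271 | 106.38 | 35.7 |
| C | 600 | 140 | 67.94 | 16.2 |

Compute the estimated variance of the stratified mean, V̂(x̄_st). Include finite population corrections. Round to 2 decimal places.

V̂(x̄_st) = Σ W_h² (1 − n_h/N_h) s_h²/n_h, with W_h = N_h/N and N = 3600:
  stratum A: (600/3600)²·(1 − 136/600)·33.8²/136 = 0.180451
  stratum B: (2400/3600)²·(1 − 271/2400)·35.7²/271 = 1.85417
  stratum C: (600/3600)²·(1 − 140/600)·16.2²/140 = 0.0399214
V̂(x̄_st) = 2.07454

V̂(x̄_st) ≈ 2.07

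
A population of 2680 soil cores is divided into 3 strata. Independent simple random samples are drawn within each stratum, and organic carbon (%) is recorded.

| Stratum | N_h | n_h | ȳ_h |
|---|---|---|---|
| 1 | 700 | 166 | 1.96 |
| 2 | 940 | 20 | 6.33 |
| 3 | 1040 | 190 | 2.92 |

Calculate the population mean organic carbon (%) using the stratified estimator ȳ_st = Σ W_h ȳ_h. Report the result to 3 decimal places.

ȳ_st ≈ 3.865

N = Σ N_h = 2680. Stratum weights W_h = N_h/N.
ȳ_st = (700·1.96 + 940·6.33 + 1040·2.92) / 2680 = 3.86530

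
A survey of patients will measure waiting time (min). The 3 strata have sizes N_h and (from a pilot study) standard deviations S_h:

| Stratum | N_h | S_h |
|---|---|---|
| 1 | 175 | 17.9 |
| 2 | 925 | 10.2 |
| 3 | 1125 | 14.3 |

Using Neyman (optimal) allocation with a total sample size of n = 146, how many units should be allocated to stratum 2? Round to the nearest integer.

48

Neyman allocation: n_h = n · N_h S_h / Σ N_i S_i, with n = 146.
  stratum 1: N_h·S_h = 175·17.9 = 3132.50
  stratum 2: N_h·S_h = 925·10.2 = 9435.00
  stratum 3: N_h·S_h = 1125·14.3 = 16087.50
Σ N_h S_h = 28655.00
n for stratum 2 = 146·9435.00/28655.00 = 48.072 → 48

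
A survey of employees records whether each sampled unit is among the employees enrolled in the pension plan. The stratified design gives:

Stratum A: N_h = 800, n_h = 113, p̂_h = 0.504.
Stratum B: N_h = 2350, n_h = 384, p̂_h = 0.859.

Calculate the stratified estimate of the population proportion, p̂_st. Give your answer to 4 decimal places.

p̂_st ≈ 0.7688

N = 3150; stratum weights W_h = N_h/N.
p̂_st = Σ W_h p̂_h = (800·0.504 + 2350·0.859)/3150 = 0.76884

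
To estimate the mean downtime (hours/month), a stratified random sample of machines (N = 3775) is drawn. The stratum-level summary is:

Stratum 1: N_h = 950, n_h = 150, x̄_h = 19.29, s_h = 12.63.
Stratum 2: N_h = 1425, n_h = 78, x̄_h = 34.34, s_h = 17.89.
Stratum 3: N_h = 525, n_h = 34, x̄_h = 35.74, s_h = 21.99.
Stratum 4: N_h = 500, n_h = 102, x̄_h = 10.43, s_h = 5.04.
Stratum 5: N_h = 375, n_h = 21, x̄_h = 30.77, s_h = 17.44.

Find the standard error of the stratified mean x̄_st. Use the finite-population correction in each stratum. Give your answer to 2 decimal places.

SE(x̄_st) ≈ 1.00

V̂(x̄_st) = Σ W_h² (1 − n_h/N_h) s_h²/n_h, with W_h = N_h/N and N = 3775:
  stratum 1: (950/3775)²·(1 − 150/950)·12.63²/150 = 0.0567146
  stratum 2: (1425/3775)²·(1 − 78/1425)·17.89²/78 = 0.552681
  stratum 3: (525/3775)²·(1 − 34/525)·21.99²/34 = 0.257264
  stratum 4: (500/3775)²·(1 − 102/500)·5.04²/102 = 0.0034776
  stratum 5: (375/3775)²·(1 − 21/375)·17.44²/21 = 0.134919
V̂(x̄_st) = 1.00506
SE(x̄_st) = √1.00506 = 1.00252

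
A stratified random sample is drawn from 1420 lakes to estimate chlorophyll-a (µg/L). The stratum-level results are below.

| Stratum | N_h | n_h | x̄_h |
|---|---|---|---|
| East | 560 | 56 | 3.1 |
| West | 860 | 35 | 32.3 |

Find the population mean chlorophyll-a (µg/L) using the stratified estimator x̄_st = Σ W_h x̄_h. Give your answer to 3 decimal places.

x̄_st ≈ 20.785

N = Σ N_h = 1420. Stratum weights W_h = N_h/N.
x̄_st = (560·3.1 + 860·32.3) / 1420 = 20.78451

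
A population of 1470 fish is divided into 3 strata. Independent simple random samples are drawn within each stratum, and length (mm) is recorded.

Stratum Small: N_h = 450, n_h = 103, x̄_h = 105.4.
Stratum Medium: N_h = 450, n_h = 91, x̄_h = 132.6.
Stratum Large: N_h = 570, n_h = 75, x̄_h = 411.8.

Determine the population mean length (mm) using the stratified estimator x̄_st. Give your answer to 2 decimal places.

N = Σ N_h = 1470. Stratum weights W_h = N_h/N.
x̄_st = (450·105.4 + 450·132.6 + 570·411.8) / 1470 = 232.5347

x̄_st ≈ 232.53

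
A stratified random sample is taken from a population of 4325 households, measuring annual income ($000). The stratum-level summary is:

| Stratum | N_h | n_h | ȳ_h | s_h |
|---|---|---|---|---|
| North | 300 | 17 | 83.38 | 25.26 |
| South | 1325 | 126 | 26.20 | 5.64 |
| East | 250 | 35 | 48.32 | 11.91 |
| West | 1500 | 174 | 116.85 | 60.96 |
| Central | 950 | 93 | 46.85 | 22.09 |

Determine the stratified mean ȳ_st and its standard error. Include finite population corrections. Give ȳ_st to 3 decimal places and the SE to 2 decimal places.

ȳ_st = Σ W_h ȳ_h = (300·83.38 + 1325·26.20 + 250·48.32 + 1500·116.85 + 950·46.85)/4325 = 67.42000
V̂(ȳ_st) = Σ W_h² (1 − n_h/N_h) s_h²/n_h, with W_h = N_h/N and N = 4325:
  stratum North: (300/4325)²·(1 − 17/300)·25.26²/17 = 0.170354
  stratum South: (1325/4325)²·(1 − 126/1325)·5.64²/126 = 0.0214413
  stratum East: (250/4325)²·(1 − 35/250)·11.91²/35 = 0.0116456
  stratum West: (1500/4325)²·(1 − 174/1500)·60.96²/174 = 2.27093
  stratum Central: (950/4325)²·(1 − 93/950)·22.09²/93 = 0.228371
V̂(ȳ_st) = 2.70274
SE(ȳ_st) = √2.70274 = 1.644

ȳ_st ≈ 67.420, SE ≈ 1.64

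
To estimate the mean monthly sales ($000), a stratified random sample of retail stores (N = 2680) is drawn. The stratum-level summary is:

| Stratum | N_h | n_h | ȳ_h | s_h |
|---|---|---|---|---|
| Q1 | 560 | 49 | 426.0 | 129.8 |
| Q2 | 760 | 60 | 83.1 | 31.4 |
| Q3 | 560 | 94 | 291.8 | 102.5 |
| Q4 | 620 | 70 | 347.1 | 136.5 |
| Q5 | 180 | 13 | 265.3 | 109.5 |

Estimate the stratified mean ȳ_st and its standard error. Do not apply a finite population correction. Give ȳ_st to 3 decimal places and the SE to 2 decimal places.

ȳ_st ≈ 271.672, SE ≈ 6.29

ȳ_st = Σ W_h ȳ_h = (560·426.0 + 760·83.1 + 560·291.8 + 620·347.1 + 180·265.3)/2680 = 271.67164
V̂(ȳ_st) = Σ W_h² s_h²/n_h, with W_h = N_h/N and N = 2680:
  stratum Q1: (560/2680)²·129.8²/49 = 15.0127
  stratum Q2: (760/2680)²·31.4²/60 = 1.3215
  stratum Q3: (560/2680)²·102.5²/94 = 4.88007
  stratum Q4: (620/2680)²·136.5²/70 = 14.2456
  stratum Q5: (180/2680)²·109.5²/13 = 4.16064
V̂(ȳ_st) = 39.6206
SE(ȳ_st) = √39.6206 = 6.29449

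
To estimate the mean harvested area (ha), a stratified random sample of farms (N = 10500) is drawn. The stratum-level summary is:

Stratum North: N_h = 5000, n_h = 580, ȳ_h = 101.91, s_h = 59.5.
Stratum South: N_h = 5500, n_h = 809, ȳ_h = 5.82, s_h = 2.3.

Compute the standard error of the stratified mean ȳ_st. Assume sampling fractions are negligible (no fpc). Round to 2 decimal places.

V̂(ȳ_st) = Σ W_h² s_h²/n_h, with W_h = N_h/N and N = 10500:
  stratum North: (5000/10500)²·59.5²/580 = 1.3841
  stratum South: (5500/10500)²·2.3²/809 = 0.00179413
V̂(ȳ_st) = 1.38589
SE(ȳ_st) = √1.38589 = 1.17724

SE(ȳ_st) ≈ 1.18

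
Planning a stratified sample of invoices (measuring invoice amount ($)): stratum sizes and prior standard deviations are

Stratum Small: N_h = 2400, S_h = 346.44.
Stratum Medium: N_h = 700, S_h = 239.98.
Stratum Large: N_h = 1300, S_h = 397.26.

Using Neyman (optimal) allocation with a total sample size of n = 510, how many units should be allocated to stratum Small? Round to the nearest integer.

280

Neyman allocation: n_h = n · N_h S_h / Σ N_i S_i, with n = 510.
  stratum Small: N_h·S_h = 2400·346.44 = 831456.00
  stratum Medium: N_h·S_h = 700·239.98 = 167986.00
  stratum Large: N_h·S_h = 1300·397.26 = 516438.00
Σ N_h S_h = 1515880.00
n for stratum Small = 510·831456.00/1515880.00 = 279.734 → 280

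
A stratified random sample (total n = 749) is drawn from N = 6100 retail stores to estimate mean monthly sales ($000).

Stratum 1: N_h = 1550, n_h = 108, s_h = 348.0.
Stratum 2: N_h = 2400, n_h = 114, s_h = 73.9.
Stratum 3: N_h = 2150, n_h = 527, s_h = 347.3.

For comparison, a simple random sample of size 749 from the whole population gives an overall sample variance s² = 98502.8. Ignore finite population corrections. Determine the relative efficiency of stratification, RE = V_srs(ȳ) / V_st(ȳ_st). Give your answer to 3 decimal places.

V̂(ȳ_st) = Σ W_h² s_h²/n_h, with W_h = N_h/N and N = 6100:
  stratum 1: (1550/6100)²·348.0²/108 = 72.4
  stratum 2: (2400/6100)²·73.9²/114 = 7.41561
  stratum 3: (2150/6100)²·347.3²/527 = 28.4326
V_st = 108.248
V_srs = s²/n = 98502.8/749 = 131.512
Relative efficiency = V_srs / V_st = 131.512/108.248 = 1.2149

RE ≈ 1.215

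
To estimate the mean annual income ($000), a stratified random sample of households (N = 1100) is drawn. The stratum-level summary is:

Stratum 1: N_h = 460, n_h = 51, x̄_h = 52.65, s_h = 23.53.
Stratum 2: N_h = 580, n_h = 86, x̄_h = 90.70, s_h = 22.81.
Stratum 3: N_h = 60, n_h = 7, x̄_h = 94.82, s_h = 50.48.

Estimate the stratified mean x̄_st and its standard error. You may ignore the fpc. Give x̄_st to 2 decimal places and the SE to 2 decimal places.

x̄_st ≈ 75.01, SE ≈ 2.16

x̄_st = Σ W_h x̄_h = (460·52.65 + 580·90.70 + 60·94.82)/1100 = 75.01291
V̂(x̄_st) = Σ W_h² s_h²/n_h, with W_h = N_h/N and N = 1100:
  stratum 1: (460/1100)²·23.53²/51 = 1.89847
  stratum 2: (580/1100)²·22.81²/86 = 1.68199
  stratum 3: (60/1100)²·50.48²/7 = 1.08307
V̂(x̄_st) = 4.66353
SE(x̄_st) = √4.66353 = 2.15952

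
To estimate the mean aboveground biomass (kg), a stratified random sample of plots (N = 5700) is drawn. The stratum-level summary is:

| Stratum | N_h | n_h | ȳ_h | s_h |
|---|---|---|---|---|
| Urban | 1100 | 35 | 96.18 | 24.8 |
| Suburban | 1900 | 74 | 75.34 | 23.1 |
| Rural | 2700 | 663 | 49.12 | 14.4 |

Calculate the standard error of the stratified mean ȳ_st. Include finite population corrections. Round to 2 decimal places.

V̂(ȳ_st) = Σ W_h² (1 − n_h/N_h) s_h²/n_h, with W_h = N_h/N and N = 5700:
  stratum Urban: (1100/5700)²·(1 − 35/1100)·24.8²/35 = 0.633619
  stratum Suburban: (1900/5700)²·(1 − 74/1900)·23.1²/74 = 0.770011
  stratum Rural: (2700/5700)²·(1 − 663/2700)·14.4²/663 = 0.052944
V̂(ȳ_st) = 1.45657
SE(ȳ_st) = √1.45657 = 1.20689

SE(ȳ_st) ≈ 1.21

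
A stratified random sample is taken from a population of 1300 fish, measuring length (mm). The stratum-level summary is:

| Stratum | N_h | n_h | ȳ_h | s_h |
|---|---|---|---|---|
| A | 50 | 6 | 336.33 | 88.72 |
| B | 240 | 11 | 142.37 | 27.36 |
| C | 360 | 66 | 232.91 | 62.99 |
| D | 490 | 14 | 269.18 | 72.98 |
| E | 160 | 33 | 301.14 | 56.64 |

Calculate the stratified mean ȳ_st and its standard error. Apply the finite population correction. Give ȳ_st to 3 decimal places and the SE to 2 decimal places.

ȳ_st ≈ 242.241, SE ≈ 7.83

ȳ_st = Σ W_h ȳ_h = (50·336.33 + 240·142.37 + 360·232.91 + 490·269.18 + 160·301.14)/1300 = 242.24115
V̂(ȳ_st) = Σ W_h² (1 − n_h/N_h) s_h²/n_h, with W_h = N_h/N and N = 1300:
  stratum A: (50/1300)²·(1 − 6/50)·88.72²/6 = 1.70776
  stratum B: (240/1300)²·(1 − 11/240)·27.36²/11 = 2.21309
  stratum C: (360/1300)²·(1 − 66/360)·62.99²/66 = 3.76498
  stratum D: (490/1300)²·(1 − 14/490)·72.98²/14 = 52.5044
  stratum E: (160/1300)²·(1 − 33/160)·56.64²/33 = 1.16888
V̂(ȳ_st) = 61.3592
SE(ȳ_st) = √61.3592 = 7.83321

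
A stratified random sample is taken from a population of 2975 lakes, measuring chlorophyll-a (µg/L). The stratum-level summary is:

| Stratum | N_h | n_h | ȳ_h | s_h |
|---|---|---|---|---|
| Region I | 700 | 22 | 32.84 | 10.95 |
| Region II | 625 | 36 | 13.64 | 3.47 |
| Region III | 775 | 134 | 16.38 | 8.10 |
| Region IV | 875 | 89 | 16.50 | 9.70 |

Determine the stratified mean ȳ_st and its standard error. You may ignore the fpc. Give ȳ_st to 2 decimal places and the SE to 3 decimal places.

ȳ_st ≈ 19.71, SE ≈ 0.664

ȳ_st = Σ W_h ȳ_h = (700·32.84 + 625·13.64 + 775·16.38 + 875·16.50)/2975 = 19.71261
V̂(ȳ_st) = Σ W_h² s_h²/n_h, with W_h = N_h/N and N = 2975:
  stratum Region I: (700/2975)²·10.95²/22 = 0.301736
  stratum Region II: (625/2975)²·3.47²/36 = 0.0147619
  stratum Region III: (775/2975)²·8.10²/134 = 0.0332273
  stratum Region IV: (875/2975)²·9.70²/89 = 0.0914525
V̂(ȳ_st) = 0.441178
SE(ȳ_st) = √0.441178 = 0.664212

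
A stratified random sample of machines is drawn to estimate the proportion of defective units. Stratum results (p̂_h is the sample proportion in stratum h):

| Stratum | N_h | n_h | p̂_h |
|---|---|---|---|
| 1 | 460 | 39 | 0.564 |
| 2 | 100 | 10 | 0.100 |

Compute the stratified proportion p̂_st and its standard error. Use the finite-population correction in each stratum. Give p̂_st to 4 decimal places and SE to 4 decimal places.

p̂_st ≈ 0.4811, SE ≈ 0.0654

N = 560; stratum weights W_h = N_h/N.
p̂_st = Σ W_h p̂_h = (460·0.564 + 100·0.100)/560 = 0.48114
V̂(p̂_st) = Σ W_h² (1 − n_h/N_h) p̂_h(1−p̂_h)/(n_h−1):
  stratum 1: (460/560)²·(1 − 39/460)·0.564·0.436/38 = 0.00399619
  stratum 2: (100/560)²·(1 − 10/100)·0.100·0.900/9 = 0.00028699
V̂(p̂_st) = 0.00428318; SE = √V̂ = 0.065446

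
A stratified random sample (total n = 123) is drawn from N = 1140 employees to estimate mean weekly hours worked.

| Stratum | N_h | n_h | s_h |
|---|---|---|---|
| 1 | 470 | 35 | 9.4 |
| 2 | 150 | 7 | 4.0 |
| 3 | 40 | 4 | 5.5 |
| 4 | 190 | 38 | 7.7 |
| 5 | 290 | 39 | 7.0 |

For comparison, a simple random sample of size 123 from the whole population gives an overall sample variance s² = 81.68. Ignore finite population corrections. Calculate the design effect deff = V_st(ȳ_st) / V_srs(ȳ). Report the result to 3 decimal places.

deff ≈ 0.908

V̂(ȳ_st) = Σ W_h² s_h²/n_h, with W_h = N_h/N and N = 1140:
  stratum 1: (470/1140)²·9.4²/35 = 0.429115
  stratum 2: (150/1140)²·4.0²/7 = 0.0395726
  stratum 3: (40/1140)²·5.5²/4 = 0.00931056
  stratum 4: (190/1140)²·7.7²/38 = 0.0433406
  stratum 5: (290/1140)²·7.0²/39 = 0.0813051
V_st = 0.602644
V_srs = s²/n = 81.68/123 = 0.664065
deff = V_st / V_srs = 0.602644/0.664065 = 0.9075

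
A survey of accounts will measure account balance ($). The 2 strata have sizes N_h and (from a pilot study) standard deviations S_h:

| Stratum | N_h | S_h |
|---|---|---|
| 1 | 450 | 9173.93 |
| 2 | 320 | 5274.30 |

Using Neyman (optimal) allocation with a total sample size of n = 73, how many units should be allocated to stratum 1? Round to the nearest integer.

Neyman allocation: n_h = n · N_h S_h / Σ N_i S_i, with n = 73.
  stratum 1: N_h·S_h = 450·9173.93 = 4128268.50
  stratum 2: N_h·S_h = 320·5274.30 = 1687776.00
Σ N_h S_h = 5816044.50
n for stratum 1 = 73·4128268.50/5816044.50 = 51.816 → 52

52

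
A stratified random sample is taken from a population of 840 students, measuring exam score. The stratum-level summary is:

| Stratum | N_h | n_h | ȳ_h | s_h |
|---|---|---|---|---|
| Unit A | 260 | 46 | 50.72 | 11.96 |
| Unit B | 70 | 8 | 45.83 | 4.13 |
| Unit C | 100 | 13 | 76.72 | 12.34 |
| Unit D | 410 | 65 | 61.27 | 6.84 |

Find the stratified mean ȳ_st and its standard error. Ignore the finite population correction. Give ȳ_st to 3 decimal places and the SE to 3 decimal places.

ȳ_st = Σ W_h ȳ_h = (260·50.72 + 70·45.83 + 100·76.72 + 410·61.27)/840 = 58.55714
V̂(ȳ_st) = Σ W_h² s_h²/n_h, with W_h = N_h/N and N = 840:
  stratum Unit A: (260/840)²·11.96²/46 = 0.297915
  stratum Unit B: (70/840)²·4.13²/8 = 0.0148063
  stratum Unit C: (100/840)²·12.34²/13 = 0.166008
  stratum Unit D: (410/840)²·6.84²/65 = 0.171478
V̂(ȳ_st) = 0.650207
SE(ȳ_st) = √0.650207 = 0.806354

ȳ_st ≈ 58.557, SE ≈ 0.806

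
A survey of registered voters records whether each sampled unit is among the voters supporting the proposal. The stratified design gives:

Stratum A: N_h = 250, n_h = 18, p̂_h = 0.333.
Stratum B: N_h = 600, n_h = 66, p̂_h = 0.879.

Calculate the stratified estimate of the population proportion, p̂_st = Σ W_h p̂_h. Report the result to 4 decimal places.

p̂_st ≈ 0.7184

N = 850; stratum weights W_h = N_h/N.
p̂_st = Σ W_h p̂_h = (250·0.333 + 600·0.879)/850 = 0.71841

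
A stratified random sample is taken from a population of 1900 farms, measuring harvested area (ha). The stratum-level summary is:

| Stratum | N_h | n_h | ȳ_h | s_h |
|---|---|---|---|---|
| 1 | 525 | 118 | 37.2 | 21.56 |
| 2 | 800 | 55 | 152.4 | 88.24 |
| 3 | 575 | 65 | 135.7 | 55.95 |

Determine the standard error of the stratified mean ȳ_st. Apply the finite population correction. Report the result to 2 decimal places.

SE(ȳ_st) ≈ 5.25

V̂(ȳ_st) = Σ W_h² (1 − n_h/N_h) s_h²/n_h, with W_h = N_h/N and N = 1900:
  stratum 1: (525/1900)²·(1 − 118/525)·21.56²/118 = 0.233164
  stratum 2: (800/1900)²·(1 − 55/800)·88.24²/55 = 23.3726
  stratum 3: (575/1900)²·(1 − 65/575)·55.95²/65 = 3.91217
V̂(ȳ_st) = 27.518
SE(ȳ_st) = √27.518 = 5.24576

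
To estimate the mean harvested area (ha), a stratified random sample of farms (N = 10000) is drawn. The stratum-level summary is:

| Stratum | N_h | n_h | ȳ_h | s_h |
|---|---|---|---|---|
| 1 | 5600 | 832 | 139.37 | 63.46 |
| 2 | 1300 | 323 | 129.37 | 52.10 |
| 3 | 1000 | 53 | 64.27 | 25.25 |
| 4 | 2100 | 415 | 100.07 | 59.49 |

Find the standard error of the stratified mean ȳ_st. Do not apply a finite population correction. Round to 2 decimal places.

SE(ȳ_st) ≈ 1.47

V̂(ȳ_st) = Σ W_h² s_h²/n_h, with W_h = N_h/N and N = 10000:
  stratum 1: (5600/10000)²·63.46²/832 = 1.51793
  stratum 2: (1300/10000)²·52.10²/323 = 0.142023
  stratum 3: (1000/10000)²·25.25²/53 = 0.120295
  stratum 4: (2100/10000)²·59.49²/415 = 0.376078
V̂(ȳ_st) = 2.15633
SE(ȳ_st) = √2.15633 = 1.46844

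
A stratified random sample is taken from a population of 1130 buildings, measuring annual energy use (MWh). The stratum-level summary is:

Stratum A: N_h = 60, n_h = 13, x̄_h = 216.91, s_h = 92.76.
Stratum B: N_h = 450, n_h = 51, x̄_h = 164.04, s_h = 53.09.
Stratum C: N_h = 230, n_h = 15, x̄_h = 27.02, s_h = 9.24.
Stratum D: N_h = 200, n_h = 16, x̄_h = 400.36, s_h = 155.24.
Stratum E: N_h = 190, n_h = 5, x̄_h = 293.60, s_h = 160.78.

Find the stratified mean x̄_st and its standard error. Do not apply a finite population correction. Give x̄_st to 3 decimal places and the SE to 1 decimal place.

x̄_st = Σ W_h x̄_h = (60·216.91 + 450·164.04 + 230·27.02 + 200·400.36 + 190·293.60)/1130 = 202.56920
V̂(x̄_st) = Σ W_h² s_h²/n_h, with W_h = N_h/N and N = 1130:
  stratum A: (60/1130)²·92.76²/13 = 1.86605
  stratum B: (450/1130)²·53.09²/51 = 8.76442
  stratum C: (230/1130)²·9.24²/15 = 0.235804
  stratum D: (200/1130)²·155.24²/16 = 47.1835
  stratum E: (190/1130)²·160.78²/5 = 146.165
V̂(x̄_st) = 204.215
SE(x̄_st) = √204.215 = 14.2904

x̄_st ≈ 202.569, SE ≈ 14.3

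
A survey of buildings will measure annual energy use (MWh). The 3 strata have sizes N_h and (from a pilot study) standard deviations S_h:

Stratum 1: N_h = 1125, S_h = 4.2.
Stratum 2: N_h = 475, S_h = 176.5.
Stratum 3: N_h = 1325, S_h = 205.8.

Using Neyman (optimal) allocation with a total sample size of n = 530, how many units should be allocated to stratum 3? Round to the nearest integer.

Neyman allocation: n_h = n · N_h S_h / Σ N_i S_i, with n = 530.
  stratum 1: N_h·S_h = 1125·4.2 = 4725.00
  stratum 2: N_h·S_h = 475·176.5 = 83837.50
  stratum 3: N_h·S_h = 1325·205.8 = 272685.00
Σ N_h S_h = 361247.50
n for stratum 3 = 530·272685.00/361247.50 = 400.067 → 400

400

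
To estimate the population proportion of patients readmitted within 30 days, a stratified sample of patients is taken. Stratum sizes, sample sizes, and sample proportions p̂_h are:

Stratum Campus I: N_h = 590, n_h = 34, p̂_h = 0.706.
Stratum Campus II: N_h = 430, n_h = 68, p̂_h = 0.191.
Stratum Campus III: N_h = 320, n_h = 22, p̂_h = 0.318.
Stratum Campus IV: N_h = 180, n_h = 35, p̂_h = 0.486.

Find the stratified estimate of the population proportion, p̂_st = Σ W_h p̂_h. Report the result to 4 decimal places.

N = 1520; stratum weights W_h = N_h/N.
p̂_st = Σ W_h p̂_h = (590·0.706 + 430·0.191 + 320·0.318 + 180·0.486)/1520 = 0.45257

p̂_st ≈ 0.4526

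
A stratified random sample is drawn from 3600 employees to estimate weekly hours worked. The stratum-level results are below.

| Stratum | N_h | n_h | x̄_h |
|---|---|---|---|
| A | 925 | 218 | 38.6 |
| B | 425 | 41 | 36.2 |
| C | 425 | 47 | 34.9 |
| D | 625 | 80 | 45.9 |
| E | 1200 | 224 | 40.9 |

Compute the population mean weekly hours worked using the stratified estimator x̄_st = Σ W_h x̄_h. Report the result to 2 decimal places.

N = Σ N_h = 3600. Stratum weights W_h = N_h/N.
x̄_st = (925·38.6 + 425·36.2 + 425·34.9 + 625·45.9 + 1200·40.9) / 3600 = 39.9139

x̄_st ≈ 39.91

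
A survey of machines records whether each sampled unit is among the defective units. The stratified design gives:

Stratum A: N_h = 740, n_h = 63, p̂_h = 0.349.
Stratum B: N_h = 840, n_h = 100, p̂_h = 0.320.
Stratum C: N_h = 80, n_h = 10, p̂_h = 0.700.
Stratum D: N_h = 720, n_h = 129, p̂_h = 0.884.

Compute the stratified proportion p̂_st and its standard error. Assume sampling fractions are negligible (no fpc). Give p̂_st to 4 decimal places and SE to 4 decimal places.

N = 2380; stratum weights W_h = N_h/N.
p̂_st = Σ W_h p̂_h = (740·0.349 + 840·0.320 + 80·0.700 + 720·0.884)/2380 = 0.51241
V̂(p̂_st) = Σ W_h² p̂_h(1−p̂_h)/(n_h−1):
  stratum A: (740/2380)²·0.349·0.651/62 = 0.000354262
  stratum B: (840/2380)²·0.320·0.680/99 = 0.000273797
  stratum C: (80/2380)²·0.700·0.300/9 = 2.63635e-05
  stratum D: (720/2380)²·0.884·0.116/128 = 7.33181e-05
V̂(p̂_st) = 0.00072774; SE = √V̂ = 0.0269767

p̂_st ≈ 0.5124, SE ≈ 0.0270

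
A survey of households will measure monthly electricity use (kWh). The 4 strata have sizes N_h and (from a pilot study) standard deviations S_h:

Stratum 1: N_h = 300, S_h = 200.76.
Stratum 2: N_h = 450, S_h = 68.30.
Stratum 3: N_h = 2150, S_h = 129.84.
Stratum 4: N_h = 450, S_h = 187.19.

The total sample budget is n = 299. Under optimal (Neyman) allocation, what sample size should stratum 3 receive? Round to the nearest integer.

184

Neyman allocation: n_h = n · N_h S_h / Σ N_i S_i, with n = 299.
  stratum 1: N_h·S_h = 300·200.76 = 60228.00
  stratum 2: N_h·S_h = 450·68.30 = 30735.00
  stratum 3: N_h·S_h = 2150·129.84 = 279156.00
  stratum 4: N_h·S_h = 450·187.19 = 84235.50
Σ N_h S_h = 454354.50
n for stratum 3 = 299·279156.00/454354.50 = 183.706 → 184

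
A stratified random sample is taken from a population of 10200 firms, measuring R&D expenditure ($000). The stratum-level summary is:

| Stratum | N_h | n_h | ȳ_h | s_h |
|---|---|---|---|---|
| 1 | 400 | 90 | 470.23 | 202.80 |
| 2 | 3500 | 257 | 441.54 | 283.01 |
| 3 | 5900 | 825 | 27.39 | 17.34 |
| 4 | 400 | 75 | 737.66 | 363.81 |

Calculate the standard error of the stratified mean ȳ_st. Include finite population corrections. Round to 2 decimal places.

SE(ȳ_st) ≈ 6.07

V̂(ȳ_st) = Σ W_h² (1 − n_h/N_h) s_h²/n_h, with W_h = N_h/N and N = 10200:
  stratum 1: (400/10200)²·(1 − 90/400)·202.80²/90 = 0.544647
  stratum 2: (3500/10200)²·(1 − 257/3500)·283.01²/257 = 34.0005
  stratum 3: (5900/10200)²·(1 − 825/5900)·17.34²/825 = 0.104889
  stratum 4: (400/10200)²·(1 − 75/400)·363.81²/75 = 2.20511
V̂(ȳ_st) = 36.8551
SE(ȳ_st) = √36.8551 = 6.07084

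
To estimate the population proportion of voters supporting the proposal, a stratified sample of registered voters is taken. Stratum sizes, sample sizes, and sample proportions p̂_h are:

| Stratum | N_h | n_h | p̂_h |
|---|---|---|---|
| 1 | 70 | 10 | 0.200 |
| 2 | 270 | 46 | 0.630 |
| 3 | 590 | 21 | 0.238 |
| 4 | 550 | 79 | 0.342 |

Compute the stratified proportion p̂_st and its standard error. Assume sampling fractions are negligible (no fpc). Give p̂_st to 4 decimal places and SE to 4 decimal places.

N = 1480; stratum weights W_h = N_h/N.
p̂_st = Σ W_h p̂_h = (70·0.200 + 270·0.630 + 590·0.238 + 550·0.342)/1480 = 0.34636
V̂(p̂_st) = Σ W_h² p̂_h(1−p̂_h)/(n_h−1):
  stratum 1: (70/1480)²·0.200·0.800/9 = 3.97695e-05
  stratum 2: (270/1480)²·0.630·0.370/45 = 0.000172399
  stratum 3: (590/1480)²·0.238·0.762/20 = 0.00144106
  stratum 4: (550/1480)²·0.342·0.658/78 = 0.000398437
V̂(p̂_st) = 0.00205167; SE = √V̂ = 0.0452953

p̂_st ≈ 0.3464, SE ≈ 0.0453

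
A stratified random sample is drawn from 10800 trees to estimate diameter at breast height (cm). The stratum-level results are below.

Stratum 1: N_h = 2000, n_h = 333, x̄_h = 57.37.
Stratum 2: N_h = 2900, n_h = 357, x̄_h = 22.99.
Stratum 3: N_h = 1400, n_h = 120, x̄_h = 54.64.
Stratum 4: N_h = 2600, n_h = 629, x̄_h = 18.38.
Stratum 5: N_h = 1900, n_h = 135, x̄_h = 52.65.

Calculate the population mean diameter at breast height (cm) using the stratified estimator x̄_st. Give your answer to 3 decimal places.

x̄_st ≈ 37.568

N = Σ N_h = 10800. Stratum weights W_h = N_h/N.
x̄_st = (2000·57.37 + 2900·22.99 + 1400·54.64 + 2600·18.38 + 1900·52.65) / 10800 = 37.56759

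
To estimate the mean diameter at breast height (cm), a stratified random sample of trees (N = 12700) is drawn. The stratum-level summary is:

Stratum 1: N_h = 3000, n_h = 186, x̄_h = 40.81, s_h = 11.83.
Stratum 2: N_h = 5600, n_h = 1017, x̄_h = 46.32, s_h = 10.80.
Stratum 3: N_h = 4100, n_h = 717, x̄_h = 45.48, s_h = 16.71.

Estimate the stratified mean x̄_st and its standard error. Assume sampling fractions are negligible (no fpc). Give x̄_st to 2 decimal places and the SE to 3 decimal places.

x̄_st = Σ W_h x̄_h = (3000·40.81 + 5600·46.32 + 4100·45.48)/12700 = 44.74724
V̂(x̄_st) = Σ W_h² s_h²/n_h, with W_h = N_h/N and N = 12700:
  stratum 1: (3000/12700)²·11.83²/186 = 0.0419848
  stratum 2: (5600/12700)²·10.80²/1017 = 0.0222995
  stratum 3: (4100/12700)²·16.71²/717 = 0.0405877
V̂(x̄_st) = 0.104872
SE(x̄_st) = √0.104872 = 0.323839

x̄_st ≈ 44.75, SE ≈ 0.324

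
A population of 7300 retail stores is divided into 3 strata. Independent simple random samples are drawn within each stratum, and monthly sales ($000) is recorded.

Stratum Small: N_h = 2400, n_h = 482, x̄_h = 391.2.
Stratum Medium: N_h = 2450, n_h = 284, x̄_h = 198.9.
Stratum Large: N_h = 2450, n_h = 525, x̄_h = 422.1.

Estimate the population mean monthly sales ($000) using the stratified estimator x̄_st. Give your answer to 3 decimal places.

N = Σ N_h = 7300. Stratum weights W_h = N_h/N.
x̄_st = (2400·391.2 + 2450·198.9 + 2450·422.1) / 7300 = 337.03151

x̄_st ≈ 337.032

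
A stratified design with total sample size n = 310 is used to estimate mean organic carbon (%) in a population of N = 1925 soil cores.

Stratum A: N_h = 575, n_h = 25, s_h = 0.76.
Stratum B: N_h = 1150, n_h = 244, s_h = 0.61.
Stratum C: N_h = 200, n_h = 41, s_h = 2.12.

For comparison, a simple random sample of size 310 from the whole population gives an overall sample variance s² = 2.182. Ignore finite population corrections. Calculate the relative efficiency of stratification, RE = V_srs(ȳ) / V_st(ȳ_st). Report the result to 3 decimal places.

V̂(ȳ_st) = Σ W_h² s_h²/n_h, with W_h = N_h/N and N = 1925:
  stratum A: (575/1925)²·0.76²/25 = 0.0020614
  stratum B: (1150/1925)²·0.61²/244 = 0.000544257
  stratum C: (200/1925)²·2.12²/41 = 0.00118328
V_st = 0.00378893
V_srs = s²/n = 2.182/310 = 0.00703871
Relative efficiency = V_srs / V_st = 0.00703871/0.00378893 = 1.8577

RE ≈ 1.858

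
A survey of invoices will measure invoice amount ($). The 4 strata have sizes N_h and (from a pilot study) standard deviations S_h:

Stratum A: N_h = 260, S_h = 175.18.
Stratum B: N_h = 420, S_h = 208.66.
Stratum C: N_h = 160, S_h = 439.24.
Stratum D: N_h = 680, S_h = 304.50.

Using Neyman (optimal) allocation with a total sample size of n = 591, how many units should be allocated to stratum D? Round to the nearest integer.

298

Neyman allocation: n_h = n · N_h S_h / Σ N_i S_i, with n = 591.
  stratum A: N_h·S_h = 260·175.18 = 45546.80
  stratum B: N_h·S_h = 420·208.66 = 87637.20
  stratum C: N_h·S_h = 160·439.24 = 70278.40
  stratum D: N_h·S_h = 680·304.50 = 207060.00
Σ N_h S_h = 410522.40
n for stratum D = 591·207060.00/410522.40 = 298.090 → 298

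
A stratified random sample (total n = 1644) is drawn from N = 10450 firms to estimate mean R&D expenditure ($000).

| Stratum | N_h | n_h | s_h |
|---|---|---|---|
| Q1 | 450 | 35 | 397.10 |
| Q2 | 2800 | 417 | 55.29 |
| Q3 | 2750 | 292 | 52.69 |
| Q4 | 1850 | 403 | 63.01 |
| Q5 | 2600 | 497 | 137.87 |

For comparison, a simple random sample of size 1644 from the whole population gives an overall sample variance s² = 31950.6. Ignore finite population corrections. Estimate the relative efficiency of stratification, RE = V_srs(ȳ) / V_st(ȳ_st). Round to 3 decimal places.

V̂(ȳ_st) = Σ W_h² s_h²/n_h, with W_h = N_h/N and N = 10450:
  stratum Q1: (450/10450)²·397.10²/35 = 8.35457
  stratum Q2: (2800/10450)²·55.29²/417 = 0.526309
  stratum Q3: (2750/10450)²·52.69²/292 = 0.658425
  stratum Q4: (1850/10450)²·63.01²/403 = 0.308763
  stratum Q5: (2600/10450)²·137.87²/497 = 2.36754
V_st = 12.2156
V_srs = s²/n = 31950.6/1644 = 19.4347
Relative efficiency = V_srs / V_st = 19.4347/12.2156 = 1.5910

RE ≈ 1.591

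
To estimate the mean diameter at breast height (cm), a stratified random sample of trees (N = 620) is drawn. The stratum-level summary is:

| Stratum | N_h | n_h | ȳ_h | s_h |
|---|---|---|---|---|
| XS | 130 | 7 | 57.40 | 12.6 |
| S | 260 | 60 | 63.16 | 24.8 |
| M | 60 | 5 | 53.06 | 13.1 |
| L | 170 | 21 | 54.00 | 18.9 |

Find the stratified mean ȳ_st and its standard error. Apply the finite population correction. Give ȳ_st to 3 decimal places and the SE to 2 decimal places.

ȳ_st = Σ W_h ȳ_h = (130·57.40 + 260·63.16 + 60·53.06 + 170·54.00)/620 = 58.46323
V̂(ȳ_st) = Σ W_h² (1 − n_h/N_h) s_h²/n_h, with W_h = N_h/N and N = 620:
  stratum XS: (130/620)²·(1 − 7/130)·12.6²/7 = 0.943427
  stratum S: (260/620)²·(1 − 60/260)·24.8²/60 = 1.38667
  stratum M: (60/620)²·(1 − 5/60)·13.1²/5 = 0.294648
  stratum L: (170/620)²·(1 − 21/170)·18.9²/21 = 1.12087
V̂(ȳ_st) = 3.74561
SE(ȳ_st) = √3.74561 = 1.93536

ȳ_st ≈ 58.463, SE ≈ 1.94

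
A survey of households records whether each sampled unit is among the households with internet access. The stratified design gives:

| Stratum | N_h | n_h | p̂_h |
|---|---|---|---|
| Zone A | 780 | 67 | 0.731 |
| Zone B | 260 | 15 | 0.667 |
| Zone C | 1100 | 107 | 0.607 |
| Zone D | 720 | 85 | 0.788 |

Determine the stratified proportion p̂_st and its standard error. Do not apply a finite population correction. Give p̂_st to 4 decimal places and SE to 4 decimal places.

N = 2860; stratum weights W_h = N_h/N.
p̂_st = Σ W_h p̂_h = (780·0.731 + 260·0.667 + 1100·0.607 + 720·0.788)/2860 = 0.69184
V̂(p̂_st) = Σ W_h² p̂_h(1−p̂_h)/(n_h−1):
  stratum Zone A: (780/2860)²·0.731·0.269/66 = 0.000221607
  stratum Zone B: (260/2860)²·0.667·0.333/14 = 0.000131116
  stratum Zone C: (1100/2860)²·0.607·0.393/106 = 0.000332911
  stratum Zone D: (720/2860)²·0.788·0.212/84 = 0.000126042
V̂(p̂_st) = 0.000811677; SE = √V̂ = 0.0284899

p̂_st ≈ 0.6918, SE ≈ 0.0285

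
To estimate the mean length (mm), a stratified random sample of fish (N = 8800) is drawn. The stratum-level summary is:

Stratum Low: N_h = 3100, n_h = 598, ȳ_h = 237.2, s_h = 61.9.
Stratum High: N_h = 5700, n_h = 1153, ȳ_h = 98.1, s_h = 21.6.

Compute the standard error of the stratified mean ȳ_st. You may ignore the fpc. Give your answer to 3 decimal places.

V̂(ȳ_st) = Σ W_h² s_h²/n_h, with W_h = N_h/N and N = 8800:
  stratum Low: (3100/8800)²·61.9²/598 = 0.79513
  stratum High: (5700/8800)²·21.6²/1153 = 0.169771
V̂(ȳ_st) = 0.964901
SE(ȳ_st) = √0.964901 = 0.982294

SE(ȳ_st) ≈ 0.982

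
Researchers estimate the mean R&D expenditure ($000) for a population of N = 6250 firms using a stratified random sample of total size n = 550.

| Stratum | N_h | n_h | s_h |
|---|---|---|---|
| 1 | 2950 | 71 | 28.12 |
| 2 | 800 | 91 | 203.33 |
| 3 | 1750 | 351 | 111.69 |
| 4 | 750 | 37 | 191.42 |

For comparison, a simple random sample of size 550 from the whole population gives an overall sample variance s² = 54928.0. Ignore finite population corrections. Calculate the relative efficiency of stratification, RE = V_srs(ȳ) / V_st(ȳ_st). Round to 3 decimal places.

V̂(ȳ_st) = Σ W_h² s_h²/n_h, with W_h = N_h/N and N = 6250:
  stratum 1: (2950/6250)²·28.12²/71 = 2.48117
  stratum 2: (800/6250)²·203.33²/91 = 7.44357
  stratum 3: (1750/6250)²·111.69²/351 = 2.78636
  stratum 4: (750/6250)²·191.42²/37 = 14.2605
V_st = 26.9716
V_srs = s²/n = 54928.0/550 = 99.8691
Relative efficiency = V_srs / V_st = 99.8691/26.9716 = 3.7027

RE ≈ 3.703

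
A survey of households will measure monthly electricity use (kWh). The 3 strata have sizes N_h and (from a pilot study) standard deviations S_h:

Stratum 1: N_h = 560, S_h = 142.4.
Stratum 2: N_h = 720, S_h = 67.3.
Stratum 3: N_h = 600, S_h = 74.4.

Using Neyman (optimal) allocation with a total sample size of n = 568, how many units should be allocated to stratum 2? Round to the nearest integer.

159

Neyman allocation: n_h = n · N_h S_h / Σ N_i S_i, with n = 568.
  stratum 1: N_h·S_h = 560·142.4 = 79744.00
  stratum 2: N_h·S_h = 720·67.3 = 48456.00
  stratum 3: N_h·S_h = 600·74.4 = 44640.00
Σ N_h S_h = 172840.00
n for stratum 2 = 568·48456.00/172840.00 = 159.240 → 159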